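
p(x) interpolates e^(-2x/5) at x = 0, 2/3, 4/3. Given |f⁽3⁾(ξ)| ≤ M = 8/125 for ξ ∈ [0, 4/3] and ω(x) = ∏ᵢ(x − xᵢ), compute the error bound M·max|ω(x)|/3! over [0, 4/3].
64*sqrt(3)/91125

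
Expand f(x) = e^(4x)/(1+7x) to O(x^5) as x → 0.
1 - 3*x + 29*x**2 - 577*x**3/3 + 1357*x**4 + O(x**5)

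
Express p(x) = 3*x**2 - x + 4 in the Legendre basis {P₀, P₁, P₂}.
(5)P₀ - P₁ + (2)P₂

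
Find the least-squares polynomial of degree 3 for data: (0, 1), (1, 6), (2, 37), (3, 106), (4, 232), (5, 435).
29/42 + (151/252)x + (235/84)x² + (26/9)x³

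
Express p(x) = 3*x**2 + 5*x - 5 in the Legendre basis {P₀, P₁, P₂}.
(-4)P₀ + (5)P₁ + (2)P₂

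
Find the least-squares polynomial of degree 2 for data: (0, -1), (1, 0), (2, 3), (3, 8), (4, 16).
-32/35 + (-13/35)x + (8/7)x²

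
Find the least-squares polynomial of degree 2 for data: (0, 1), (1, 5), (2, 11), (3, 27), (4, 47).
7/5 + (-3/5)x + (3)x²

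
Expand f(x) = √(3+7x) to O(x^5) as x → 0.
sqrt(3) + 7*sqrt(3)*x/6 - 49*sqrt(3)*x**2/72 + 343*sqrt(3)*x**3/432 - 12005*sqrt(3)*x**4/10368 + O(x**5)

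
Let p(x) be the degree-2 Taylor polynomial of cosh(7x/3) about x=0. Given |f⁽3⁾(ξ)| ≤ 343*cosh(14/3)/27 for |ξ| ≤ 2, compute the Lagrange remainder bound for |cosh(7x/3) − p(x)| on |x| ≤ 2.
1372*cosh(14/3)/81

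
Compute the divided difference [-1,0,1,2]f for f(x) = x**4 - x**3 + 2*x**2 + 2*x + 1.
1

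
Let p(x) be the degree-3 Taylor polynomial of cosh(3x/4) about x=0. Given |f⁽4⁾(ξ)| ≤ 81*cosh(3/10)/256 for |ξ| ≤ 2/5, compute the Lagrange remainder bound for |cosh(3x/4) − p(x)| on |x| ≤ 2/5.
27*cosh(3/10)/80000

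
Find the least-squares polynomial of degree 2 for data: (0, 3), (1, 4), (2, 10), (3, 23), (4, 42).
22/7 + (-181/70)x + (43/14)x²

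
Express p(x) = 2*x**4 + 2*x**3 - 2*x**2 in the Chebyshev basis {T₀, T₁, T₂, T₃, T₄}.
(-1/4)T₀ + (3/2)T₁ + (1/2)T₃ + (1/4)T₄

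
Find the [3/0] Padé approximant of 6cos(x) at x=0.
6 - 3*x**2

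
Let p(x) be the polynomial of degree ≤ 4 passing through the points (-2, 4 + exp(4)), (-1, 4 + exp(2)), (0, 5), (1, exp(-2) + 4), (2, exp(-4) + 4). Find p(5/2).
5*(-36*exp(6) - 84*exp(2) + 63 + 178*exp(4) + 7*exp(8))*exp(-4)/128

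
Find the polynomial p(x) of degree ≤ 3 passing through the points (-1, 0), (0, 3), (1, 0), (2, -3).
x**3 - 3*x**2 - x + 3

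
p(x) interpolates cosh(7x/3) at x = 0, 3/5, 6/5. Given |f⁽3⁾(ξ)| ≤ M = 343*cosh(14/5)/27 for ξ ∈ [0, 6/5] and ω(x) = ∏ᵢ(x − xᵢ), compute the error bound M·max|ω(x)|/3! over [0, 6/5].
343*sqrt(3)*cosh(14/5)/3375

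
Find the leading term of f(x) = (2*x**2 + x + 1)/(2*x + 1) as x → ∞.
x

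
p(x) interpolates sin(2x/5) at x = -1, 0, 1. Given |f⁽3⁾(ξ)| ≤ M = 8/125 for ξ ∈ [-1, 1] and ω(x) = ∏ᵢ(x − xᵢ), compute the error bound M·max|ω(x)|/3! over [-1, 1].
8*sqrt(3)/3375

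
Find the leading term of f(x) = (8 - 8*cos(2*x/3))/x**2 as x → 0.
16/9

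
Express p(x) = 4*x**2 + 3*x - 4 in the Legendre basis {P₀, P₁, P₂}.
(-8/3)P₀ + (3)P₁ + (8/3)P₂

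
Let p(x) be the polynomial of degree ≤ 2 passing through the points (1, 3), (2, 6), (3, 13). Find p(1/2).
3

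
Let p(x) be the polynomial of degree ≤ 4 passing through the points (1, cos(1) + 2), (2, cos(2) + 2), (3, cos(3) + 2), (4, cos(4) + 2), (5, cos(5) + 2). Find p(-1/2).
1485*cos(3)/64 + 315*cos(5)/128 + 2 + 1155*cos(1)/128 - 385*cos(4)/32 - 693*cos(2)/32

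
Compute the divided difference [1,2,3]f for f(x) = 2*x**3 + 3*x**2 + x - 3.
15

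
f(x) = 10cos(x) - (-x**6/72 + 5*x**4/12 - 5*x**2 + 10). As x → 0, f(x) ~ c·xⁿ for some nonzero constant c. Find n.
8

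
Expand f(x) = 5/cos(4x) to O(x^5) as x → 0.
5 + 40*x**2 + 800*x**4/3 + O(x**5)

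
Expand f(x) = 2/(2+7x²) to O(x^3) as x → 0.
1 - 7*x**2/2 + O(x**3)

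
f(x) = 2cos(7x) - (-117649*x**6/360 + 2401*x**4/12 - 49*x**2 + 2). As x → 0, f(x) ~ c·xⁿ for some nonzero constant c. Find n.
8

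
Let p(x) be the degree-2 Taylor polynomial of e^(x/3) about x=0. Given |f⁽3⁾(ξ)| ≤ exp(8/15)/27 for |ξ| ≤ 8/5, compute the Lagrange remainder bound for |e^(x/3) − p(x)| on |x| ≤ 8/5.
256*exp(8/15)/10125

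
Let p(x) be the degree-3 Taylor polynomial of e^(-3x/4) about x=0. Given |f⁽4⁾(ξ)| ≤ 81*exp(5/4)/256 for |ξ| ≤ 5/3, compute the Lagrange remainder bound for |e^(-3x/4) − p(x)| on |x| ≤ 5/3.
625*exp(5/4)/6144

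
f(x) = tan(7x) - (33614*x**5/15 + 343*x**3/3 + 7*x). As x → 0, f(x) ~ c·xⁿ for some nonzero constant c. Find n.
7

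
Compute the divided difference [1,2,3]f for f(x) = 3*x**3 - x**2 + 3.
17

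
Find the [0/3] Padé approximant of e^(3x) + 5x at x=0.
1/(-889*x**3/2 + 119*x**2/2 - 8*x + 1)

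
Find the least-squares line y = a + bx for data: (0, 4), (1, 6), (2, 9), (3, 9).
a = 43/10, b = 9/5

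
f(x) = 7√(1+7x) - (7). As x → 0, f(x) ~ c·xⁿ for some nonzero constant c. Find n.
1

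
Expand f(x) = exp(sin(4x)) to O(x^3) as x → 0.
1 + 4*x + 8*x**2 + O(x**3)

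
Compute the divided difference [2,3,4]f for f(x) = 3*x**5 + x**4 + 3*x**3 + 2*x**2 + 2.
939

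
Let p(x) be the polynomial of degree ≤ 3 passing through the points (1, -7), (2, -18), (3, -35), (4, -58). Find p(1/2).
-15/4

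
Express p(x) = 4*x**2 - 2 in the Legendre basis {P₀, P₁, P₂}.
(-2/3)P₀ + (8/3)P₂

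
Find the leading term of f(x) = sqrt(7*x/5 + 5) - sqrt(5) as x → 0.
7*sqrt(5)*x/50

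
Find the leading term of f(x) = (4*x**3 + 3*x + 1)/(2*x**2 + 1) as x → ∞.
2*x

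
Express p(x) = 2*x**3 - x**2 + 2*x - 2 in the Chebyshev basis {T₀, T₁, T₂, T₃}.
(-5/2)T₀ + (7/2)T₁ + (-1/2)T₂ + (1/2)T₃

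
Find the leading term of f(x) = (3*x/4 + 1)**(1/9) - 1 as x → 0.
x/12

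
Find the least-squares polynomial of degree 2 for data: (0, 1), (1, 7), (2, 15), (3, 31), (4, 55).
59/35 + (22/35)x + (22/7)x²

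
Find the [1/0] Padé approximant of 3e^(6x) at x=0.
18*x + 3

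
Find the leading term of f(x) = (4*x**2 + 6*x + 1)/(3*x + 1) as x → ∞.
4*x/3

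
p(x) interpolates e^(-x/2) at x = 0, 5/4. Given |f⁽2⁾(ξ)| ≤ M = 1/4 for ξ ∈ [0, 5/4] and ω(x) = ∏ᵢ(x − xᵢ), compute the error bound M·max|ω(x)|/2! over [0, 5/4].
25/512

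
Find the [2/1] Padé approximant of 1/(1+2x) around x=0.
1/(2*x + 1)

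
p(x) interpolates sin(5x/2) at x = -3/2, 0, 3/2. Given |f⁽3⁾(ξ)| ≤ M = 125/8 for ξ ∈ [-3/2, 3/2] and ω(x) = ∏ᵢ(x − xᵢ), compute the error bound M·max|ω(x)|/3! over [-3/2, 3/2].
125*sqrt(3)/64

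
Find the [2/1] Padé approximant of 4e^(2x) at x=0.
(8*x**2/3 + 16*x/3 + 4)/(1 - 2*x/3)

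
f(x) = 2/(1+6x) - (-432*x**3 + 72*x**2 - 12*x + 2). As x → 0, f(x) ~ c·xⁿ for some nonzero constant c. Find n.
4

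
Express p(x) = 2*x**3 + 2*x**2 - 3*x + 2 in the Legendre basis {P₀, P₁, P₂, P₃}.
(8/3)P₀ + (-9/5)P₁ + (4/3)P₂ + (4/5)P₃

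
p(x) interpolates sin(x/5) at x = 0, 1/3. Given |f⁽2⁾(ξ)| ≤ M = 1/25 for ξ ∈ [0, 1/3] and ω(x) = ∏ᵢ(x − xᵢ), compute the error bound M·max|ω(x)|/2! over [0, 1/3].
1/1800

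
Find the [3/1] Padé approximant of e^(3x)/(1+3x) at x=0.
(99*x**3/16 + 9*x**2/2 + 27*x/8 + 1)/(27*x/8 + 1)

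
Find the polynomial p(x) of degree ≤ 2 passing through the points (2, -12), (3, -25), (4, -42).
-2*x**2 - 3*x + 2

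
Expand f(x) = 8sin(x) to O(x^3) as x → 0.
8*x + O(x**3)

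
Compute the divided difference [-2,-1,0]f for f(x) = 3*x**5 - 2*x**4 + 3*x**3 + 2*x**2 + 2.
-66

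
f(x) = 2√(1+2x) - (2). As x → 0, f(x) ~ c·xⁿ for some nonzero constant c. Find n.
1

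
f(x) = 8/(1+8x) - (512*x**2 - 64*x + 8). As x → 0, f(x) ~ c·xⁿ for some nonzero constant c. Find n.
3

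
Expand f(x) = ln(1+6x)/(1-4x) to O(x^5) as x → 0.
6*x + 6*x**2 + 96*x**3 + 60*x**4 + O(x**5)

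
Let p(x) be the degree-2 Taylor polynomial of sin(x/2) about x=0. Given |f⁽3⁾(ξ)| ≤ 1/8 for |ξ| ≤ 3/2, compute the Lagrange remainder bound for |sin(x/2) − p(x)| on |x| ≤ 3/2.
9/128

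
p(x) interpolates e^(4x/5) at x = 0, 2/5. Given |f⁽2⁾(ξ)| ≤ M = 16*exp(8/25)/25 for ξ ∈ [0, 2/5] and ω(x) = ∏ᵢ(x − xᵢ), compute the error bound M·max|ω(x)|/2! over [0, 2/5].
8*exp(8/25)/625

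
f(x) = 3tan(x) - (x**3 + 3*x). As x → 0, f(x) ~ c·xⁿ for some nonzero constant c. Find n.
5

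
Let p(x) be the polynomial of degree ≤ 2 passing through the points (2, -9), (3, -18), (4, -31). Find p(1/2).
-3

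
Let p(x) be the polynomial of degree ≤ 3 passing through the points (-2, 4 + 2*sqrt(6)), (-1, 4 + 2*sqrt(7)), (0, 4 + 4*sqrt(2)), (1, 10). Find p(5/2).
-189*sqrt(2)/4 - 35*sqrt(6)/8 + 347/8 + 135*sqrt(7)/8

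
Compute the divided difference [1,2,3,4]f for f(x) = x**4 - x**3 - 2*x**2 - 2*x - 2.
9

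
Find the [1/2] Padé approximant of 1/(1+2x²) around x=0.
1/(2*x**2 + 1)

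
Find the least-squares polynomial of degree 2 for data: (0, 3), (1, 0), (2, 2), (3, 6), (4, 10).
87/35 + (-18/7)x + (8/7)x²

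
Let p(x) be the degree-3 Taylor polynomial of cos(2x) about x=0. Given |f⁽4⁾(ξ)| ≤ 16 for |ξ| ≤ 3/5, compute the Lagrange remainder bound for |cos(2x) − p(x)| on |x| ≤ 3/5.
54/625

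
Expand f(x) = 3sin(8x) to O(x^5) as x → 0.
24*x - 256*x**3 + O(x**5)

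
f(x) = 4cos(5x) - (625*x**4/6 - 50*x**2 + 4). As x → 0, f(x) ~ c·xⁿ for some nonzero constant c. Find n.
6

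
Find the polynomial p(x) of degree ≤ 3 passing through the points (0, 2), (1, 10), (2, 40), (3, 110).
3*x**3 + 2*x**2 + 3*x + 2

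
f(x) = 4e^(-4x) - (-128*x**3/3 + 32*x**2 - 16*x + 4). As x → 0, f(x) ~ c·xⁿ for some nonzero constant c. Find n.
4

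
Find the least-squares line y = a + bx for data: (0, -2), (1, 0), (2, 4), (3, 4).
a = -9/5, b = 11/5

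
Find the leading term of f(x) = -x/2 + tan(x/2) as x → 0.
x**3/24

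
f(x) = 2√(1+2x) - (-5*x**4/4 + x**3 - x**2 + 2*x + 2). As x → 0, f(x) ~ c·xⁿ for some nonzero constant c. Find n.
5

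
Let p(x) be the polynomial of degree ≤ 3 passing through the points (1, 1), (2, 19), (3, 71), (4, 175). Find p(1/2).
-7/8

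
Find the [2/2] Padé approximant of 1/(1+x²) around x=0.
1/(x**2 + 1)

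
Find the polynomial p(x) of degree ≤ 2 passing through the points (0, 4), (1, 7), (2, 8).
-x**2 + 4*x + 4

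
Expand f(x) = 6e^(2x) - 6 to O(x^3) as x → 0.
12*x + 12*x**2 + O(x**3)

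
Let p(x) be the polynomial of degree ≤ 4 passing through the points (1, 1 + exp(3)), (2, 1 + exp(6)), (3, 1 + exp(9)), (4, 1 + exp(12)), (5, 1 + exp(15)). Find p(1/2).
-45*exp(12)/32 - 105*exp(6)/32 + 1 + 315*exp(3)/128 + 189*exp(9)/64 + 35*exp(15)/128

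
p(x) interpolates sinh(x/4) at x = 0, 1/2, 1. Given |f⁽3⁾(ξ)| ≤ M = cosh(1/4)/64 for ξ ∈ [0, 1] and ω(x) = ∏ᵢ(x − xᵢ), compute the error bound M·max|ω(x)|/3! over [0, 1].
sqrt(3)*cosh(1/4)/13824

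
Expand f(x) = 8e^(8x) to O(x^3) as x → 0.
8 + 64*x + 256*x**2 + O(x**3)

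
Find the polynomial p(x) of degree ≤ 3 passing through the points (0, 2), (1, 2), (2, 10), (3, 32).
x**3 + x**2 - 2*x + 2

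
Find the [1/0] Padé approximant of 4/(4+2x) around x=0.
1 - x/2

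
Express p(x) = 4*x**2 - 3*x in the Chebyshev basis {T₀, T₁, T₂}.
(2)T₀ + (-3)T₁ + (2)T₂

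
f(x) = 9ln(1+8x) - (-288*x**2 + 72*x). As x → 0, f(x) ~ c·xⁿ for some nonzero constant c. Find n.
3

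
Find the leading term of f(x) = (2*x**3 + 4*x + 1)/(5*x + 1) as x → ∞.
2*x**2/5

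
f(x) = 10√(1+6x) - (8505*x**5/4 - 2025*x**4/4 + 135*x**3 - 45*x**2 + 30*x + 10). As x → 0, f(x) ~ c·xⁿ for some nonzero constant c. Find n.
6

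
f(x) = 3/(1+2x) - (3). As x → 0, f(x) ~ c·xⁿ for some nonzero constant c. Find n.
1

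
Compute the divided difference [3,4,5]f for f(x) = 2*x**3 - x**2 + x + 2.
23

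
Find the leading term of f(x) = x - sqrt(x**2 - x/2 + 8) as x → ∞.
1/4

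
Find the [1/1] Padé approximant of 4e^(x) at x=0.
(2*x + 4)/(1 - x/2)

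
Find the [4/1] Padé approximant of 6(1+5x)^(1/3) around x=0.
(1250*x**4/81 - 400*x**3/27 + 20*x**2 + 32*x + 6)/(11*x/3 + 1)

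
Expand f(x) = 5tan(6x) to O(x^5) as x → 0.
30*x + 360*x**3 + O(x**5)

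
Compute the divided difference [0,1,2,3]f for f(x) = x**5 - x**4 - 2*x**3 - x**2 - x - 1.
17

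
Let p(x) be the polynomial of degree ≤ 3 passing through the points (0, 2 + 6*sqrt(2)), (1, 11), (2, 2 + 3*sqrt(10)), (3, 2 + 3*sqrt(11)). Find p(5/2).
-13/16 + 3*sqrt(2)/8 + 15*sqrt(11)/16 + 45*sqrt(10)/16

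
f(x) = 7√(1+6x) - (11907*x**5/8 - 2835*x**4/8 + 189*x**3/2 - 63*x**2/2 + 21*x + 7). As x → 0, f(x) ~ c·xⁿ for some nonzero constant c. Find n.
6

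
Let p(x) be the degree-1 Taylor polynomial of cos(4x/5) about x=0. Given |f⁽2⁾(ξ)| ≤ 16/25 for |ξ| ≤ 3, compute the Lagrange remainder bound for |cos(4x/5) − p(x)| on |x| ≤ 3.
72/25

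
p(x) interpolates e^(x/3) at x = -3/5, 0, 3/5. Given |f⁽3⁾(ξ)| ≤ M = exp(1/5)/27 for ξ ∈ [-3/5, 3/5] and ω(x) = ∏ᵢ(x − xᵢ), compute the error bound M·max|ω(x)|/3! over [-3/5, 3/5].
sqrt(3)*exp(1/5)/3375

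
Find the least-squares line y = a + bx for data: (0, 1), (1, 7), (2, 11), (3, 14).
a = 9/5, b = 43/10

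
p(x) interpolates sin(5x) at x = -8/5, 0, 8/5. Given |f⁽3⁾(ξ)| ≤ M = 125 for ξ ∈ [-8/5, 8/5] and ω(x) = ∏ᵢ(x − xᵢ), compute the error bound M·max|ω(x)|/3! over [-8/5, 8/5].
512*sqrt(3)/27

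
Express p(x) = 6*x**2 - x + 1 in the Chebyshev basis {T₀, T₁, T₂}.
(4)T₀ - T₁ + (3)T₂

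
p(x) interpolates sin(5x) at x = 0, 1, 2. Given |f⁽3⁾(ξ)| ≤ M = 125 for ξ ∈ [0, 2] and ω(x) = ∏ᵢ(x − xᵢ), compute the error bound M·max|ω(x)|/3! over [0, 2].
125*sqrt(3)/27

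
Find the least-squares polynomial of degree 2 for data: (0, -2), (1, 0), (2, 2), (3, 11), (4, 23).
-54/35 + (-113/70)x + (27/14)x²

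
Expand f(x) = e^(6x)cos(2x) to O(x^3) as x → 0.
1 + 6*x + 16*x**2 + O(x**3)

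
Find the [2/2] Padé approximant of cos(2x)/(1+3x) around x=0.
(-44*x**2/21 + x/7 + 1)/(x**2/3 + 22*x/7 + 1)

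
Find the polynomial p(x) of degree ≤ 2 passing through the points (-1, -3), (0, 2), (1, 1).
-3*x**2 + 2*x + 2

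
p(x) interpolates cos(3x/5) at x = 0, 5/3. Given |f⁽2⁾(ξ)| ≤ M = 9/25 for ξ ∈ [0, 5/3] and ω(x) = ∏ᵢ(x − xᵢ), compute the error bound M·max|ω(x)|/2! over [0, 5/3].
1/8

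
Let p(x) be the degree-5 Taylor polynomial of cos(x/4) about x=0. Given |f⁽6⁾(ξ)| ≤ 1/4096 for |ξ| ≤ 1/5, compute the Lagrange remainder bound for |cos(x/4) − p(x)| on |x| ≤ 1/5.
1/46080000000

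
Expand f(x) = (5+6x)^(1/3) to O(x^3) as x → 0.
5**(1/3) + 2*5**(1/3)*x/5 - 4*5**(1/3)*x**2/25 + O(x**3)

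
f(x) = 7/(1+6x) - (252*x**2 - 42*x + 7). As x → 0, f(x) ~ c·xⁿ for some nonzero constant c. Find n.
3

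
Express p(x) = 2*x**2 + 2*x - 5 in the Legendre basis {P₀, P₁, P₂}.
(-13/3)P₀ + (2)P₁ + (4/3)P₂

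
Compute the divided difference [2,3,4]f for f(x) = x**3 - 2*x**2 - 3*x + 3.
7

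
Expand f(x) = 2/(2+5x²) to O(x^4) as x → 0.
1 - 5*x**2/2 + O(x**4)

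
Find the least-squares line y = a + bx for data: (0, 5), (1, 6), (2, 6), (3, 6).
a = 53/10, b = 3/10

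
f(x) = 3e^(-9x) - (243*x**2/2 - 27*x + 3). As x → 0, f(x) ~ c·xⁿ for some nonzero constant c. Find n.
3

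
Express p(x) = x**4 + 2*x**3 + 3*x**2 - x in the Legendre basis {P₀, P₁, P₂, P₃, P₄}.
(6/5)P₀ + (1/5)P₁ + (18/7)P₂ + (4/5)P₃ + (8/35)P₄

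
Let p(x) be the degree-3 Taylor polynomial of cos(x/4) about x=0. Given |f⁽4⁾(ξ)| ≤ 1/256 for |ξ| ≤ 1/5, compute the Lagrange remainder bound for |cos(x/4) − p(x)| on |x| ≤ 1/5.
1/3840000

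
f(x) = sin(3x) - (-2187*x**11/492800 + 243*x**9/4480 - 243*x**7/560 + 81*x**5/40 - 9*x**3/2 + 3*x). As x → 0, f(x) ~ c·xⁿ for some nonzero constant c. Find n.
13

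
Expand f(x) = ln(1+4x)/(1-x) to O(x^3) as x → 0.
4*x - 4*x**2 + O(x**3)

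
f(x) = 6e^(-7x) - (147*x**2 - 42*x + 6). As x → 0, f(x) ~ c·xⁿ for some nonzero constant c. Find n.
3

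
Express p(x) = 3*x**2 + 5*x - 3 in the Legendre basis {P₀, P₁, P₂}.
(-2)P₀ + (5)P₁ + (2)P₂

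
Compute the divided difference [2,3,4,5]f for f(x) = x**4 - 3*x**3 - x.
11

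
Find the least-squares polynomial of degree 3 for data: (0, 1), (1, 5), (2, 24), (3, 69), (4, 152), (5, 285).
121/126 + (587/756)x + (181/126)x² + (211/108)x³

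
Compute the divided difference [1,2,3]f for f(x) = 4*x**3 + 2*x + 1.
24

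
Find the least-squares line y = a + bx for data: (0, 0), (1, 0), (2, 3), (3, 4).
a = -1/2, b = 3/2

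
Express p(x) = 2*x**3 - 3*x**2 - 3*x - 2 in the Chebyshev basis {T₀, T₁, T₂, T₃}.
(-7/2)T₀ + (-3/2)T₁ + (-3/2)T₂ + (1/2)T₃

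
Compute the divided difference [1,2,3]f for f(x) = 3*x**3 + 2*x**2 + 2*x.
20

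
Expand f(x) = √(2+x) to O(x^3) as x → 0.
sqrt(2) + sqrt(2)*x/4 - sqrt(2)*x**2/32 + O(x**3)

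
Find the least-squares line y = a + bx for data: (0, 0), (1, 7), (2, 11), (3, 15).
a = 9/10, b = 49/10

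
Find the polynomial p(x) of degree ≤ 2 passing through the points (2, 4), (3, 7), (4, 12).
x**2 - 2*x + 4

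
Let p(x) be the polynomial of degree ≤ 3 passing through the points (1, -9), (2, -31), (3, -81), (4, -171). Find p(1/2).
-19/4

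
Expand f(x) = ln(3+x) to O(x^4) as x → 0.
log(3) + x/3 - x**2/18 + x**3/81 + O(x**4)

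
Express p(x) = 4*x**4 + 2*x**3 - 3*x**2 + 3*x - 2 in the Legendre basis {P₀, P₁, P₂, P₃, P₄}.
(-11/5)P₀ + (21/5)P₁ + (2/7)P₂ + (4/5)P₃ + (32/35)P₄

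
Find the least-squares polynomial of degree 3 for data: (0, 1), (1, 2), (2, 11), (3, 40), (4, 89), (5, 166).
11/9 + (-694/189)x + (170/63)x² + (25/27)x³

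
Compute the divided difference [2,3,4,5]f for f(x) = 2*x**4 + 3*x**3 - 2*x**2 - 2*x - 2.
31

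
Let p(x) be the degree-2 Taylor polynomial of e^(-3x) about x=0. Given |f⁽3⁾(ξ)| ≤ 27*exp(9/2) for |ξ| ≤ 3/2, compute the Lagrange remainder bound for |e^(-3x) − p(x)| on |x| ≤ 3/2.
243*exp(9/2)/16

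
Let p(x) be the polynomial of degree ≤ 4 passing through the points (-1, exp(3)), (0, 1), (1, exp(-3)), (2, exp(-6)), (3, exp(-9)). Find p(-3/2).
(-420*exp(9) - 180*exp(3) + 35 + 378*exp(6) + 315*exp(12))*exp(-9)/128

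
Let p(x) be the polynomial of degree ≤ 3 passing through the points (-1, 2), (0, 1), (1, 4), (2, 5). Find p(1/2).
19/8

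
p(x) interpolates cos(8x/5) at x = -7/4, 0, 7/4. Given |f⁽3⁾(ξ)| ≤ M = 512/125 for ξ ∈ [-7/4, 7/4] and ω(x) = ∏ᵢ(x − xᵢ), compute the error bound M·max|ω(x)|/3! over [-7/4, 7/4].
2744*sqrt(3)/3375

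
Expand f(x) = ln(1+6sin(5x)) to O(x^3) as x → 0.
30*x - 450*x**2 + O(x**3)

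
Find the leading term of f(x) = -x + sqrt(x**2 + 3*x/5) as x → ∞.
3/10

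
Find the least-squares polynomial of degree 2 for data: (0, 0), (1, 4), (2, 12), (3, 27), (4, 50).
3/7 + (-39/70)x + (45/14)x²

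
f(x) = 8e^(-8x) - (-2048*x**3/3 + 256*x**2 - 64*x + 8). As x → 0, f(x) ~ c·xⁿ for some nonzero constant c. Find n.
4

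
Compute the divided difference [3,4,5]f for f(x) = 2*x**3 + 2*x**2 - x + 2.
26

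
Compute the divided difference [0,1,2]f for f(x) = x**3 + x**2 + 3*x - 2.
4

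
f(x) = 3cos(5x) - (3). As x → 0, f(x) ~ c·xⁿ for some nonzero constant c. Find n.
2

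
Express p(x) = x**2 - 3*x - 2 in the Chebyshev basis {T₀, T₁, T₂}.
(-3/2)T₀ + (-3)T₁ + (1/2)T₂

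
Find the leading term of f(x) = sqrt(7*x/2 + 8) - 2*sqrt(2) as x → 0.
7*sqrt(2)*x/16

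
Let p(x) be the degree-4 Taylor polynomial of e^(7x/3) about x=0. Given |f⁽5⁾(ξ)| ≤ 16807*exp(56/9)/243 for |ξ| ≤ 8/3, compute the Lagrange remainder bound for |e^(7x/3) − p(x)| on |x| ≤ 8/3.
68841472*exp(56/9)/885735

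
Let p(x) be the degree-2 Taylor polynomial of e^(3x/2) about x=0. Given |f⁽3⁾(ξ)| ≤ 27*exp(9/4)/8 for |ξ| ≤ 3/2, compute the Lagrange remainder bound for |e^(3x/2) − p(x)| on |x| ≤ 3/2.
243*exp(9/4)/128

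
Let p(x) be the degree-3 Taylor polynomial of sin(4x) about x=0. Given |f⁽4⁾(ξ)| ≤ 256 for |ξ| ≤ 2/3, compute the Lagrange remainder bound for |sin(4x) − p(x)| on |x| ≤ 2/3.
512/243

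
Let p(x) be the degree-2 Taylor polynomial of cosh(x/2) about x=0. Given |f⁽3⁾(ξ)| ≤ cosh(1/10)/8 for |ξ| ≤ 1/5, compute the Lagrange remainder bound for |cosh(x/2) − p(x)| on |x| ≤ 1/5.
cosh(1/10)/6000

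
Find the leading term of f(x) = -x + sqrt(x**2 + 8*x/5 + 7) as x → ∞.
4/5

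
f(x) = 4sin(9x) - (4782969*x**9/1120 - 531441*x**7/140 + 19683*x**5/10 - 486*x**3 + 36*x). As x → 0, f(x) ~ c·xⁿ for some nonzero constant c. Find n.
11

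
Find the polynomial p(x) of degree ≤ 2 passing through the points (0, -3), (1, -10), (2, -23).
-3*x**2 - 4*x - 3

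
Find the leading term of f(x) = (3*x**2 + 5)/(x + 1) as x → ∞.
3*x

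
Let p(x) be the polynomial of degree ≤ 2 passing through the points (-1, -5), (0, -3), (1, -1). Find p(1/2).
-2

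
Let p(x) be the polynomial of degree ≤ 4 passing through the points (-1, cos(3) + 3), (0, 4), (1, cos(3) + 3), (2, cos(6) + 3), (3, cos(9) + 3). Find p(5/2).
35*cos(9)/128 - 75*cos(3)/128 + 35*cos(6)/32 + 103/32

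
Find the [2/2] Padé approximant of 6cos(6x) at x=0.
(6 - 90*x**2)/(3*x**2 + 1)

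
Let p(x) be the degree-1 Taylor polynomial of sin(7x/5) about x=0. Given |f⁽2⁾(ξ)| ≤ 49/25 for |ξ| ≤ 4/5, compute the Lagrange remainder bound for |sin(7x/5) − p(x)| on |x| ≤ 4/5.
392/625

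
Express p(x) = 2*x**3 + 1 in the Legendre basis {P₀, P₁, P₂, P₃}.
P₀ + (6/5)P₁ + (4/5)P₃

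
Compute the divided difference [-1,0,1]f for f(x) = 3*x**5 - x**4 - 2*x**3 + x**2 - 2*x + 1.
0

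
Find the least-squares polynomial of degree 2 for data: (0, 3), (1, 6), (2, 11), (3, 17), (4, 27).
22/7 + (113/70)x + (15/14)x²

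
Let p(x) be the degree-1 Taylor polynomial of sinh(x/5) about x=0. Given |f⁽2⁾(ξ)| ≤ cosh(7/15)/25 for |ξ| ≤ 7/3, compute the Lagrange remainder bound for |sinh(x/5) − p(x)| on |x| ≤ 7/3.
49*cosh(7/15)/450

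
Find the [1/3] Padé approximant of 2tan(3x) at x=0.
6*x/(1 - 3*x**2)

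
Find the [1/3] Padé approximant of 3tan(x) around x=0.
3*x/(1 - x**2/3)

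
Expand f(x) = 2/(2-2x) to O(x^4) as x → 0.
1 + x + x**2 + x**3 + O(x**4)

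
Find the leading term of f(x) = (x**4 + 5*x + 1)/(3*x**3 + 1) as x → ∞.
x/3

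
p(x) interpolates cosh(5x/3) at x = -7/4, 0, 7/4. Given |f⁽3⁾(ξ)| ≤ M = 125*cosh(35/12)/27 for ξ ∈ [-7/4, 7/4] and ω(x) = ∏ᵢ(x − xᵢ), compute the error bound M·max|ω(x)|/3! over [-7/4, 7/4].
42875*sqrt(3)*cosh(35/12)/46656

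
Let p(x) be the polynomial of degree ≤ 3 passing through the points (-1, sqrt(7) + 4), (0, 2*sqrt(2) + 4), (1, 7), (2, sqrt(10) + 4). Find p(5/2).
-41/16 - 5*sqrt(7)/16 + 21*sqrt(2)/8 + 35*sqrt(10)/16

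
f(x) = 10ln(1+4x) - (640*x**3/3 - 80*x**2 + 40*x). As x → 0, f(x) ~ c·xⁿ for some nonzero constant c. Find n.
4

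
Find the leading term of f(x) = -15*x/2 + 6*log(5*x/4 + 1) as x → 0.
-75*x**2/16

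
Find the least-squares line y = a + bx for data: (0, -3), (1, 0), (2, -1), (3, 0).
a = -11/5, b = 4/5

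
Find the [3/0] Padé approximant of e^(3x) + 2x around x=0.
9*x**3/2 + 9*x**2/2 + 5*x + 1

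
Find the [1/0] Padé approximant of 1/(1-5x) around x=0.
5*x + 1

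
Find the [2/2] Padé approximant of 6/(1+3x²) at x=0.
6/(3*x**2 + 1)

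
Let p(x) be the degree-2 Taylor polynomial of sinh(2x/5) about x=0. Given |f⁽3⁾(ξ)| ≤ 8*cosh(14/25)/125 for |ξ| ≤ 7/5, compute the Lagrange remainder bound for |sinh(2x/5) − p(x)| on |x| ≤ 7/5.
1372*cosh(14/25)/46875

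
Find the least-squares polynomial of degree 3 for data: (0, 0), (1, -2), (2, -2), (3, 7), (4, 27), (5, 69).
-11/126 + (-559/756)x + (-505/252)x² + (53/54)x³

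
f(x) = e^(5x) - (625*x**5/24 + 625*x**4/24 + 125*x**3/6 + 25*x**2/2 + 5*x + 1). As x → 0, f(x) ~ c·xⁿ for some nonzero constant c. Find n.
6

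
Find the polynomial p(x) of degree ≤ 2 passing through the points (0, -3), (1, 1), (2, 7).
x**2 + 3*x - 3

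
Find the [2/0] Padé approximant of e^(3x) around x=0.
9*x**2/2 + 3*x + 1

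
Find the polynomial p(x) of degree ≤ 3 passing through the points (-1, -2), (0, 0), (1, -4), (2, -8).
x**3 - 3*x**2 - 2*x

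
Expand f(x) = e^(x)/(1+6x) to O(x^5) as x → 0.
1 - 5*x + 61*x**2/2 - 1097*x**3/6 + 26329*x**4/24 + O(x**5)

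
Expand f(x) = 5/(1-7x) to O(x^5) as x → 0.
5 + 35*x + 245*x**2 + 1715*x**3 + 12005*x**4 + O(x**5)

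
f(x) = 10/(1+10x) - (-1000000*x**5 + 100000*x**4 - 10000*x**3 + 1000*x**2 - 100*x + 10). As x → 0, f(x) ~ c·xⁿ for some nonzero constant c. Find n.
6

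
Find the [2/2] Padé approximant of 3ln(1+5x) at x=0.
15*x*(5*x + 2)/(2*(25*x**2/6 + 5*x + 1))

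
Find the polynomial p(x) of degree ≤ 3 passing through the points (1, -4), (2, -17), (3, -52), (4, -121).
-2*x**3 + x**2 - 2*x - 1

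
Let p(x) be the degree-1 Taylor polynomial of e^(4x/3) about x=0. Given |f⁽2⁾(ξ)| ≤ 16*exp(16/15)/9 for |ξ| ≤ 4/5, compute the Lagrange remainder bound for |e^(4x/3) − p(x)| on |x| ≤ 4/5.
128*exp(16/15)/225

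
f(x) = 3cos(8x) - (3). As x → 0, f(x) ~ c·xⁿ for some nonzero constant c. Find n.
2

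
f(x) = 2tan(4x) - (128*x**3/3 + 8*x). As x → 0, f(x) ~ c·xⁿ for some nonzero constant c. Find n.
5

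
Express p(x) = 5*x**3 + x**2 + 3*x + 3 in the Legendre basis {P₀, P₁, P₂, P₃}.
(10/3)P₀ + (6)P₁ + (2/3)P₂ + (2)P₃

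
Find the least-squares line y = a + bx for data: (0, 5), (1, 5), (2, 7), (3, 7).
a = 24/5, b = 4/5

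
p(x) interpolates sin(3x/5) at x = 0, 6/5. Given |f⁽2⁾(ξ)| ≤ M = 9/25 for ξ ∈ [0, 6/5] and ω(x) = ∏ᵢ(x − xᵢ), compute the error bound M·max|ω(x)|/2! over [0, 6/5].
81/1250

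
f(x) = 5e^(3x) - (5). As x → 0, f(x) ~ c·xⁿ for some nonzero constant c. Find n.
1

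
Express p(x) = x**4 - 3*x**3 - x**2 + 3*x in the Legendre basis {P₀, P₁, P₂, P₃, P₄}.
(-2/15)P₀ + (6/5)P₁ + (-2/21)P₂ + (-6/5)P₃ + (8/35)P₄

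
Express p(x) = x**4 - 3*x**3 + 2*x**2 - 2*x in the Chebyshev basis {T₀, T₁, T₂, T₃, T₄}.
(11/8)T₀ + (-17/4)T₁ + (3/2)T₂ + (-3/4)T₃ + (1/8)T₄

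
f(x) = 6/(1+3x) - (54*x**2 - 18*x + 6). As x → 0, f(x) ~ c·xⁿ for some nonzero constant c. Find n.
3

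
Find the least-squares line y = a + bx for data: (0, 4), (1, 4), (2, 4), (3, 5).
a = 19/5, b = 3/10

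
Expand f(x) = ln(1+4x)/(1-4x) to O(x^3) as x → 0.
4*x + 8*x**2 + O(x**3)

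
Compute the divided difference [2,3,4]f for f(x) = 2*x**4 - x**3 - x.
101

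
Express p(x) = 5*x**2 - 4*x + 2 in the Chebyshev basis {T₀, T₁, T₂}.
(9/2)T₀ + (-4)T₁ + (5/2)T₂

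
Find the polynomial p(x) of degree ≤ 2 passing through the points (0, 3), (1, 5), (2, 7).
2*x + 3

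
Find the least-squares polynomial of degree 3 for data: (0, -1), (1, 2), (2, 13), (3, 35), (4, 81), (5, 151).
-62/63 + (340/189)x + (55/252)x² + (119/108)x³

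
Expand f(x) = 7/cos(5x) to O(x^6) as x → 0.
7 + 175*x**2/2 + 21875*x**4/24 + O(x**6)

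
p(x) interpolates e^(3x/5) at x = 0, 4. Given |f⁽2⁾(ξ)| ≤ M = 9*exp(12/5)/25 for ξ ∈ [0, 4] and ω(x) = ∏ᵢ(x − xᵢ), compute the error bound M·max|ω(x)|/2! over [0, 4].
18*exp(12/5)/25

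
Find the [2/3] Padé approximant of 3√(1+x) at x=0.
(21*x**2/16 + 21*x/5 + 3)/(-x**3/160 + 9*x**2/80 + 9*x/10 + 1)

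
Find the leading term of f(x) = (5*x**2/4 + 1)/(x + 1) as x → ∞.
5*x/4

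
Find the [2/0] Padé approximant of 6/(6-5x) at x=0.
25*x**2/36 + 5*x/6 + 1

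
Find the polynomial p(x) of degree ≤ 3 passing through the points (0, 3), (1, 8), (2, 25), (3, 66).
2*x**3 + 3*x + 3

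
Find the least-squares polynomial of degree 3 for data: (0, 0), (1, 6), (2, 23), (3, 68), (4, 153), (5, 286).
41/126 + (1357/756)x + (107/126)x² + (221/108)x³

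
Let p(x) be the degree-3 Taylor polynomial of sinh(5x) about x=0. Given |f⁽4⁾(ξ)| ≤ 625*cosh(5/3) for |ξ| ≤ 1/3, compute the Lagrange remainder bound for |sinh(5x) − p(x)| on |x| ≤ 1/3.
625*cosh(5/3)/1944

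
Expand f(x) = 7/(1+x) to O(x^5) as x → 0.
7 - 7*x + 7*x**2 - 7*x**3 + 7*x**4 + O(x**5)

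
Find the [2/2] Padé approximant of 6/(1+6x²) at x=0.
6/(6*x**2 + 1)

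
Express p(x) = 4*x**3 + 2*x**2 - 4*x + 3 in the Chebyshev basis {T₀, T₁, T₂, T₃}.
(4)T₀ - T₁ + T₂ + T₃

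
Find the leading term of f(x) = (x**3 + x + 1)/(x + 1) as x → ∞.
x**2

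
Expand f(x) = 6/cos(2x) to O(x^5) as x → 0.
6 + 12*x**2 + 20*x**4 + O(x**5)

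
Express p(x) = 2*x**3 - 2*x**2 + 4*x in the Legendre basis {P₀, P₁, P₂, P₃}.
(-2/3)P₀ + (26/5)P₁ + (-4/3)P₂ + (4/5)P₃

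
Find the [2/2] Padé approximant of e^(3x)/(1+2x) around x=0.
(7*x**2/4 + 11*x/6 + 1)/(-19*x**2/12 + 5*x/6 + 1)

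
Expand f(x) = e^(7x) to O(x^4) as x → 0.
1 + 7*x + 49*x**2/2 + 343*x**3/6 + O(x**4)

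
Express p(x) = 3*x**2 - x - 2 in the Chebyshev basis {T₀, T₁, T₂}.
(-1/2)T₀ - T₁ + (3/2)T₂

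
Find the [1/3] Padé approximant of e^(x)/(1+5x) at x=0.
(19*x/56 + 1)/(271*x**3/336 - 22*x**2/7 + 243*x/56 + 1)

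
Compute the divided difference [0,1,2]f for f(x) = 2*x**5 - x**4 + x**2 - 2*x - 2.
24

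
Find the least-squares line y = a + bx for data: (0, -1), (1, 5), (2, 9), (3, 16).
a = -1, b = 11/2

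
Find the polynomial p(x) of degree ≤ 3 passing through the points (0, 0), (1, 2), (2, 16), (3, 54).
2*x**3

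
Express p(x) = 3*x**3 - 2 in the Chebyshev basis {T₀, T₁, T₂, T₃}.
(-2)T₀ + (9/4)T₁ + (3/4)T₃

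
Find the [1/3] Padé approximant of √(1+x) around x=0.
(7*x/8 + 1)/(x**3/64 - x**2/16 + 3*x/8 + 1)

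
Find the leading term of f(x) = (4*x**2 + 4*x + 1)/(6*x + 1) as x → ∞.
2*x/3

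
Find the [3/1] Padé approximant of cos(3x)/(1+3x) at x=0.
(9*x**3/8 - 21*x**2/4 + x/4 + 1)/(13*x/4 + 1)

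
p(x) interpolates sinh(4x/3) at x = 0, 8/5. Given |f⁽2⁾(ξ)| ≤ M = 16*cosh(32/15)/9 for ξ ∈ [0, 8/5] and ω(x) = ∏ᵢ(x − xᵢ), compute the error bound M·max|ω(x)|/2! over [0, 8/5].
128*cosh(32/15)/225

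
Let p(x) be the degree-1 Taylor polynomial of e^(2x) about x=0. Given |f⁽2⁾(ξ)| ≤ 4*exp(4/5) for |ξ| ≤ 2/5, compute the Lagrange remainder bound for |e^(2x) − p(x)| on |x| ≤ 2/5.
8*exp(4/5)/25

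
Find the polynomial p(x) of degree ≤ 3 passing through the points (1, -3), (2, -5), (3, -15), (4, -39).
-x**3 + 2*x**2 - x - 3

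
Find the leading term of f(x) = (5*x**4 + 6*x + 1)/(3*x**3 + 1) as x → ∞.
5*x/3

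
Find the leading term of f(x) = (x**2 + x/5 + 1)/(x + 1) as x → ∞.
x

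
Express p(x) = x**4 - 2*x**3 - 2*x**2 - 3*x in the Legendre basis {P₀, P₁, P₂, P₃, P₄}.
(-7/15)P₀ + (-21/5)P₁ + (-16/21)P₂ + (-4/5)P₃ + (8/35)P₄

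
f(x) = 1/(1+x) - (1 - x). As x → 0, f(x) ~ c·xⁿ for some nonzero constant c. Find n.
2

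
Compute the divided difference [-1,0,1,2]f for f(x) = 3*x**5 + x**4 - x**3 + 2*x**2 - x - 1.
16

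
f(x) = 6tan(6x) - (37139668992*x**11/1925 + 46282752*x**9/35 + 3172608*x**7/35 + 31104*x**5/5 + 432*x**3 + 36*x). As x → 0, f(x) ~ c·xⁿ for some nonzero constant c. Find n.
13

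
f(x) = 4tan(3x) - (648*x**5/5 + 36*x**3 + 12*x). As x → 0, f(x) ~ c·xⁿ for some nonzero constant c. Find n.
7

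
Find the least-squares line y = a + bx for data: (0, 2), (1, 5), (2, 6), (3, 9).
a = 11/5, b = 11/5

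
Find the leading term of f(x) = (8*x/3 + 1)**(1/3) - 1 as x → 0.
8*x/9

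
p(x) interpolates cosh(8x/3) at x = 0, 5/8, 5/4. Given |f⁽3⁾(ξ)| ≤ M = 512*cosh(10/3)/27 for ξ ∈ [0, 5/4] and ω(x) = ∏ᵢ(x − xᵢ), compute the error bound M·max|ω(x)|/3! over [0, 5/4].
125*sqrt(3)*cosh(10/3)/729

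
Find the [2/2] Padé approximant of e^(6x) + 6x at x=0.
(15*x**2 + 12*x + 1)/(1 - 3*x**2)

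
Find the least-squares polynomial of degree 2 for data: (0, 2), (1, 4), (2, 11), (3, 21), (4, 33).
59/35 + (93/70)x + (23/14)x²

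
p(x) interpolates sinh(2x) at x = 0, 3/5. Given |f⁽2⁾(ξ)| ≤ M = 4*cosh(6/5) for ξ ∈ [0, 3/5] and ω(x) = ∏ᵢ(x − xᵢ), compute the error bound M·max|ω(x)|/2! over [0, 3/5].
9*cosh(6/5)/50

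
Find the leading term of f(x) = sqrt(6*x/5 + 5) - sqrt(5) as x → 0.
3*sqrt(5)*x/25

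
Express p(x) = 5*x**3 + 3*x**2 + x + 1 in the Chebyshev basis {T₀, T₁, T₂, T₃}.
(5/2)T₀ + (19/4)T₁ + (3/2)T₂ + (5/4)T₃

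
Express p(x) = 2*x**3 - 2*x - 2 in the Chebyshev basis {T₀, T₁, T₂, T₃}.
(-2)T₀ + (-1/2)T₁ + (1/2)T₃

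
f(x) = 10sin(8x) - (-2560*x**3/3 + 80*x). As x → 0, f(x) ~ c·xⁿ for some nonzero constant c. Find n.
5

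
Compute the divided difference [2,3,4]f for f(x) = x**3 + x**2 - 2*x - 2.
10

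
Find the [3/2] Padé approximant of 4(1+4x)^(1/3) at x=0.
(1792*x**3/405 + 448*x**2/15 + 112*x/5 + 4)/(32*x**2/9 + 64*x/15 + 1)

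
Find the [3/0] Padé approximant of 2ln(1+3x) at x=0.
3*x*(6*x**2 - 3*x + 2)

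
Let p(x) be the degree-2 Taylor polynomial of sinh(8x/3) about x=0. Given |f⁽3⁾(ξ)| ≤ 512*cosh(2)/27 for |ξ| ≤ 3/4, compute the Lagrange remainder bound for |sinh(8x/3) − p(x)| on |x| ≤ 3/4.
4*cosh(2)/3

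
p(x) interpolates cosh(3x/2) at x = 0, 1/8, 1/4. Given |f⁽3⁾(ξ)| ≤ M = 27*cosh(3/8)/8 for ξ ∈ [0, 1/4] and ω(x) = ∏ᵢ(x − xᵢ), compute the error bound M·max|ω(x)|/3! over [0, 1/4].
sqrt(3)*cosh(3/8)/4096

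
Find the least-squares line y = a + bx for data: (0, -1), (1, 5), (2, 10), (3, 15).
a = -7/10, b = 53/10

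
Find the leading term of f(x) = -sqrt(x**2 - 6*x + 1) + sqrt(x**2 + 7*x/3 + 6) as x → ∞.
25/6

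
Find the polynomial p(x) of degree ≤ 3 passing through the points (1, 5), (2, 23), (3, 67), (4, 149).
2*x**3 + x**2 + x + 1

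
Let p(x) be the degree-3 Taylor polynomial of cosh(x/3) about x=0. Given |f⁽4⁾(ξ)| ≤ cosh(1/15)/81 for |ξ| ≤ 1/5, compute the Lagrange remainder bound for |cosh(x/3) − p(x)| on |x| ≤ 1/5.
cosh(1/15)/1215000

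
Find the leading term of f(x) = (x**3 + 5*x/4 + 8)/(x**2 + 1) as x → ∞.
x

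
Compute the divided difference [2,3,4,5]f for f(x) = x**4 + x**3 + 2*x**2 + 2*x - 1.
15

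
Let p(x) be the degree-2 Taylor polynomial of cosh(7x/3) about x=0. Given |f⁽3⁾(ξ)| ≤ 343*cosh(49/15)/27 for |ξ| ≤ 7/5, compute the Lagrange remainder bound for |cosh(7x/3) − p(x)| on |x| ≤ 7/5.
117649*cosh(49/15)/20250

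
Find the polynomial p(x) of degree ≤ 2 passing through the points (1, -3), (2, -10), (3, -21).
-2*x**2 - x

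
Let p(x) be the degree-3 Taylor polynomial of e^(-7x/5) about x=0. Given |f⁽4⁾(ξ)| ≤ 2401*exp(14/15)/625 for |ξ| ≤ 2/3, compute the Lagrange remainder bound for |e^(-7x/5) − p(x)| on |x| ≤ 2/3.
4802*exp(14/15)/151875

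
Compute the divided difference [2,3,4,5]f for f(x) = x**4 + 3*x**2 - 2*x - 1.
14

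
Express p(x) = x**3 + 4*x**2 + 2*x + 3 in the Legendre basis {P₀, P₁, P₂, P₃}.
(13/3)P₀ + (13/5)P₁ + (8/3)P₂ + (2/5)P₃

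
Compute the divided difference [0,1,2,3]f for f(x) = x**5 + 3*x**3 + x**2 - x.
28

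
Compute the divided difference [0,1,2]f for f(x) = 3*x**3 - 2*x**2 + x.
7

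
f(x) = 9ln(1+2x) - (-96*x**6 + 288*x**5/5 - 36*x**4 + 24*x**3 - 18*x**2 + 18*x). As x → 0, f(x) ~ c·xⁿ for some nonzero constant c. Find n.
7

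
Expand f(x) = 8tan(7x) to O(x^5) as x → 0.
56*x + 2744*x**3/3 + O(x**5)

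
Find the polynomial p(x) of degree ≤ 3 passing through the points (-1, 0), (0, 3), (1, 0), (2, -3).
x**3 - 3*x**2 - x + 3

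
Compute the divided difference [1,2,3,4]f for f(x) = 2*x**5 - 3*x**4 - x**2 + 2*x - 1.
100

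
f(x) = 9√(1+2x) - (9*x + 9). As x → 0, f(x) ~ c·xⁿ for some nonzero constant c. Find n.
2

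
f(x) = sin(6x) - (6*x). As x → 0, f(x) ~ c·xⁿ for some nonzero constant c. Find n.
3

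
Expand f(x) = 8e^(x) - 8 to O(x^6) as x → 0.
8*x + 4*x**2 + 4*x**3/3 + x**4/3 + x**5/15 + O(x**6)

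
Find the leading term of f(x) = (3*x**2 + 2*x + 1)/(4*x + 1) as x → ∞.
3*x/4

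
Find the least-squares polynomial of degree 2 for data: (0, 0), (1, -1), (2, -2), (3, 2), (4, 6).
1/7 + (-39/14)x + (15/14)x²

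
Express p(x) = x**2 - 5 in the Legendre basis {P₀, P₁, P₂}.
(-14/3)P₀ + (2/3)P₂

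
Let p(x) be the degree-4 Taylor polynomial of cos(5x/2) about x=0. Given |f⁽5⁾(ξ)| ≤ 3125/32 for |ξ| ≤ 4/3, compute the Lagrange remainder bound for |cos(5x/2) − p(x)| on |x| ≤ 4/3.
2500/729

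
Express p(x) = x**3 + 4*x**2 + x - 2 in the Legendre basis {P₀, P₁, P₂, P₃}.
(-2/3)P₀ + (8/5)P₁ + (8/3)P₂ + (2/5)P₃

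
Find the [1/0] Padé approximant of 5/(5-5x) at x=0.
x + 1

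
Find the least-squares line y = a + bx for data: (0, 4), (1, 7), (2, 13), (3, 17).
a = 7/2, b = 9/2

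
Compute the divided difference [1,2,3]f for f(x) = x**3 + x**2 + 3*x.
7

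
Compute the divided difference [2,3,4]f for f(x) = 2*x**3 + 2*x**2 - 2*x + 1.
20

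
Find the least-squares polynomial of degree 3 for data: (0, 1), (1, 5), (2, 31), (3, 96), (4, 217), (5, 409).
67/63 + (-377/189)x + (190/63)x² + (74/27)x³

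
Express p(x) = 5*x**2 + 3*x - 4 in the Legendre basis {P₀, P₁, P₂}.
(-7/3)P₀ + (3)P₁ + (10/3)P₂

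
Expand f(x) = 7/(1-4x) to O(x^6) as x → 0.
7 + 28*x + 112*x**2 + 448*x**3 + 1792*x**4 + 7168*x**5 + O(x**6)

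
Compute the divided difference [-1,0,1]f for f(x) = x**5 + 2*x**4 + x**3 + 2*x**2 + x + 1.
4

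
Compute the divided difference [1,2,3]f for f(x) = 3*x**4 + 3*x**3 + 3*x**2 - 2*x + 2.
96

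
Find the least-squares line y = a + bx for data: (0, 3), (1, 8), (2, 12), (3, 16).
a = 33/10, b = 43/10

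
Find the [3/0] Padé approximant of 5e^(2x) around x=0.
20*x**3/3 + 10*x**2 + 10*x + 5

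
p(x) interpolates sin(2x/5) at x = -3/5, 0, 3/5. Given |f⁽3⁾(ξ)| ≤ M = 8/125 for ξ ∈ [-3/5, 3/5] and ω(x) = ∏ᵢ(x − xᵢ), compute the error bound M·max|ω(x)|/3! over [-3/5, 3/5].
8*sqrt(3)/15625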